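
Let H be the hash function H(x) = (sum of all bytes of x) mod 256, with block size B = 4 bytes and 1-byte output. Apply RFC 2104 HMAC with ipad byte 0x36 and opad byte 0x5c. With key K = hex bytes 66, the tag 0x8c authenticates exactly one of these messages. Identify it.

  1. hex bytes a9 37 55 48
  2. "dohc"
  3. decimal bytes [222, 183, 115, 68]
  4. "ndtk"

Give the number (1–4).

3

Key hex bytes 66 is 1 byte ≤ B = 4; zero-pad to 4 bytes: K' = 66 00 00 00.
K' ⊕ ipad = 50 36 36 36; K' ⊕ opad = 3a 5c 5c 5c.
m1: inner = H(50 36 36 36 a9 37 55 48) = 6f; tag = H(3a 5c 5c 5c 6f) = bd
m2: inner = H(50 36 36 36 64 6f 68 63) = 90; tag = H(3a 5c 5c 5c 90) = de
m3: inner = H(50 36 36 36 de b7 73 44) = 3e; tag = H(3a 5c 5c 5c 3e) = 8c ← matches
m4: inner = H(50 36 36 36 6e 64 74 6b) = a3; tag = H(3a 5c 5c 5c a3) = f1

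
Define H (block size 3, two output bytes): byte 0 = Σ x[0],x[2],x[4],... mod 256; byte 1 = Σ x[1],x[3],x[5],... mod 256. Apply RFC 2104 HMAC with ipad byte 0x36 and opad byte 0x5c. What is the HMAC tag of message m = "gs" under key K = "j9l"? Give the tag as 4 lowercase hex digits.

Key "j9l" = 6a 39 6c is exactly B = 3 bytes: K' = 6a 39 6c.
K' ⊕ ipad = 5c 0f 5a.  K' ⊕ opad = 36 65 30.
Inner input = (K'⊕ipad) ∥ m = 5c 0f 5a ∥ 67 73.
Inner hash: even-index sum = 297 mod 256 = 41; odd-index sum = 118 mod 256 = 118 → 29 76.
Outer input = (K'⊕opad) ∥ inner = 36 65 30 ∥ 29 76.
Outer hash (tag): even-index sum = 220 mod 256 = 220; odd-index sum = 142 mod 256 = 142 → dc 8e.

dc8e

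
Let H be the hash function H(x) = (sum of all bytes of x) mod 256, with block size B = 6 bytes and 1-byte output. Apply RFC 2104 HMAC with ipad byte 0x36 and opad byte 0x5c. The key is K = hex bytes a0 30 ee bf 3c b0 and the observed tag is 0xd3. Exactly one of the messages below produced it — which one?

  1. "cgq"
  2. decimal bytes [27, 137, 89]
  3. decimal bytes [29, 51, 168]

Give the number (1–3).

2

Key hex bytes a0 30 ee bf 3c b0 is exactly B = 6 bytes: K' = a0 30 ee bf 3c b0.
K' ⊕ ipad = 96 06 d8 89 0a 86; K' ⊕ opad = fc 6c b2 e3 60 ec.
m1: inner = H(96 06 d8 89 0a 86 63 67 71) = c8; tag = H(fc 6c b2 e3 60 ec c8) = 11
m2: inner = H(96 06 d8 89 0a 86 1b 89 59) = 8a; tag = H(fc 6c b2 e3 60 ec 8a) = d3 ← matches
m3: inner = H(96 06 d8 89 0a 86 1d 33 a8) = 85; tag = H(fc 6c b2 e3 60 ec 85) = ce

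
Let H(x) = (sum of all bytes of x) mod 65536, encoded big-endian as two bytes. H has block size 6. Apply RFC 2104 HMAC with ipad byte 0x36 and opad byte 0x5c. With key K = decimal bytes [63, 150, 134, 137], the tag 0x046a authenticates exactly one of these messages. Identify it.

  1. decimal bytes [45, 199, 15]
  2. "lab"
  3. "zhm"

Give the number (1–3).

Key decimal bytes [63, 150, 134, 137] = 3f 96 86 89 is 4 bytes ≤ B = 6; zero-pad to 6 bytes: K' = 3f 96 86 89 00 00.
K' ⊕ ipad = 09 a0 b0 bf 36 36; K' ⊕ opad = 63 ca da d5 5c 5c.
m1: inner = H(09 a0 b0 bf 36 36 2d c7 0f) = 03 87; tag = H(63 ca da d5 5c 5c 03 87) = 041e
m2: inner = H(09 a0 b0 bf 36 36 6c 61 62) = 03 b3; tag = H(63 ca da d5 5c 5c 03 b3) = 044a
m3: inner = H(09 a0 b0 bf 36 36 7a 68 6d) = 03 d3; tag = H(63 ca da d5 5c 5c 03 d3) = 046a ← matches

3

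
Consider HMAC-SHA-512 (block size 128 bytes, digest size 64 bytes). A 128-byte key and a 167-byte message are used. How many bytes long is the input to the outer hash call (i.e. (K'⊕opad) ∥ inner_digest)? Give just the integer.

192

Key is 128 ≤ 128 bytes, zero-padded: |K'| = 128.
Outer input = (K'⊕opad) ∥ H(inner) → 128 + 64 = 192 bytes.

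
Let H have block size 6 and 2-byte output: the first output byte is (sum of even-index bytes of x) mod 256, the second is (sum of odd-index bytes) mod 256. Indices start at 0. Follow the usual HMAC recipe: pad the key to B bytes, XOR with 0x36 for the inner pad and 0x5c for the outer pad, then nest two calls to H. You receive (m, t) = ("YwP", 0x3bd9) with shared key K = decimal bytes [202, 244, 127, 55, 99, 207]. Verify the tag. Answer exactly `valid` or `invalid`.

Key decimal bytes [202, 244, 127, 55, 99, 207] = ca f4 7f 37 63 cf is exactly B = 6 bytes: K' = ca f4 7f 37 63 cf.
K' ⊕ ipad = fc c2 49 01 55 f9; K' ⊕ opad = 96 a8 23 6b 3f 93.
Inner hash: even-index sum = 579 mod 256 = 67; odd-index sum = 563 mod 256 = 51 → 43 33.
Outer hash (recomputed tag): even-index sum = 315 mod 256 = 59; odd-index sum = 473 mod 256 = 217 → 3b d9.
Recomputed tag = 3bd9; claimed = 3bd9 → match.

valid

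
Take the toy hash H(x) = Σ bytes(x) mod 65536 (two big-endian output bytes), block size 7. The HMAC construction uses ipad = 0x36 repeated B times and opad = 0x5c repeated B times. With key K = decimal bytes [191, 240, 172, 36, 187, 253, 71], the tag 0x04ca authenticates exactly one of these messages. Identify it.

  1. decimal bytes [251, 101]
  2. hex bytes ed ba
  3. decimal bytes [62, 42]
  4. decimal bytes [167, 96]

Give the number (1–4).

Key decimal bytes [191, 240, 172, 36, 187, 253, 71] = bf f0 ac 24 bb fd 47 is exactly B = 7 bytes: K' = bf f0 ac 24 bb fd 47.
K' ⊕ ipad = 89 c6 9a 12 8d cb 71; K' ⊕ opad = e3 ac f0 78 e7 a1 1b.
m1: inner = H(89 c6 9a 12 8d cb 71 fb 65) = 05 24; tag = H(e3 ac f0 78 e7 a1 1b 05 24) = 04c3
m2: inner = H(89 c6 9a 12 8d cb 71 ed ba) = 05 6b; tag = H(e3 ac f0 78 e7 a1 1b 05 6b) = 050a
m3: inner = H(89 c6 9a 12 8d cb 71 3e 2a) = 04 2c; tag = H(e3 ac f0 78 e7 a1 1b 04 2c) = 04ca ← matches
m4: inner = H(89 c6 9a 12 8d cb 71 a7 60) = 04 cb; tag = H(e3 ac f0 78 e7 a1 1b 04 cb) = 0569

3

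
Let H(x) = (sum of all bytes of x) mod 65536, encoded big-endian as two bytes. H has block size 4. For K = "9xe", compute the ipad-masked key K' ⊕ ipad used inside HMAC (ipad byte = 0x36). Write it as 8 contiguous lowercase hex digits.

0f4e5336

Key "9xe" = 39 78 65 is 3 bytes ≤ B = 4; zero-pad to 4 bytes: K' = 39 78 65 00.
XOR each byte with 0x36: 39⊕36=0f, 78⊕36=4e, 65⊕36=53, 00⊕36=36.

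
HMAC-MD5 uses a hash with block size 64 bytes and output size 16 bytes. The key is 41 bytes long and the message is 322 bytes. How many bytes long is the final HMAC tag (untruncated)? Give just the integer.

The tag is one MD5 digest: 16 bytes.

16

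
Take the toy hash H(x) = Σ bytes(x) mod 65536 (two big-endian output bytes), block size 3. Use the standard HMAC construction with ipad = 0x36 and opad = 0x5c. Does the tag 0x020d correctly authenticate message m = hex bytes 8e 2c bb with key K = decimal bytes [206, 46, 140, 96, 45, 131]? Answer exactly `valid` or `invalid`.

valid

Key decimal bytes [206, 46, 140, 96, 45, 131] = ce 2e 8c 60 2d 83 is 6 bytes > B = 3, so hash it first: H(key) = 02 98, then zero-pad to 3 bytes: K' = 02 98 00.
K' ⊕ ipad = 34 ae 36; K' ⊕ opad = 5e c4 5c.
Inner hash: sum = 52+174+54+142+44+187 = 653 → 02 8d.
Outer hash (recomputed tag): sum = 94+196+92+2+141 = 525 → 02 0d.
Recomputed tag = 020d; claimed = 020d → match.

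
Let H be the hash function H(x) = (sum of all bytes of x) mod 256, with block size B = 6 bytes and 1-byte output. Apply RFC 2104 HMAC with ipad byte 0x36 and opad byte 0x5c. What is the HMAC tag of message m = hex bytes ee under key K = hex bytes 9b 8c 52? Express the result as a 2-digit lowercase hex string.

14

Key hex bytes 9b 8c 52 is 3 bytes ≤ B = 6; zero-pad to 6 bytes: K' = 9b 8c 52 00 00 00.
K' ⊕ ipad = ad ba 64 36 36 36.  K' ⊕ opad = c7 d0 0e 5c 5c 5c.
Inner input = (K'⊕ipad) ∥ m = ad ba 64 36 36 36 ∥ ee.
Inner hash: sum = 173+186+100+54+54+54+238 = 859; mod 256 = 91 → 5b.
Outer input = (K'⊕opad) ∥ inner = c7 d0 0e 5c 5c 5c ∥ 5b.
Outer hash (tag): sum = 199+208+14+92+92+92+91 = 788; mod 256 = 20 → 14.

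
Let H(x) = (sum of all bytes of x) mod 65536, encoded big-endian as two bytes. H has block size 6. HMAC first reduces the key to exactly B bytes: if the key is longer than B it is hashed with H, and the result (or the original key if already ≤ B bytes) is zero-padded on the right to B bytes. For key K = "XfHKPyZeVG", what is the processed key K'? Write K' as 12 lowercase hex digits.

037600000000

|K| = 10 > B = 6, so first hash the key.
H(K): sum = 88+102+72+75+80+121+90+101+86+71 = 886 → 03 76.
Zero-pad H(K) = 03 76 to 6 bytes: K' = 03 76 00 00 00 00.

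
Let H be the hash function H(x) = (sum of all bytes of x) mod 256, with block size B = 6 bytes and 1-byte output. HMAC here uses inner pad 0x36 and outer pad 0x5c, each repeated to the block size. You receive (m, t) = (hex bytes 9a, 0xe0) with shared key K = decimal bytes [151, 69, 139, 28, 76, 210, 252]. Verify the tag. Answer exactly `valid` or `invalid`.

Key decimal bytes [151, 69, 139, 28, 76, 210, 252] = 97 45 8b 1c 4c d2 fc is 7 bytes > B = 6, so hash it first: H(key) = 9d, then zero-pad to 6 bytes: K' = 9d 00 00 00 00 00.
K' ⊕ ipad = ab 36 36 36 36 36; K' ⊕ opad = c1 5c 5c 5c 5c 5c.
Inner hash: sum = 171+54+54+54+54+54+154 = 595; mod 256 = 83 → 53.
Outer hash (recomputed tag): sum = 193+92+92+92+92+92+83 = 736; mod 256 = 224 → e0.
Recomputed tag = e0; claimed = e0 → match.

valid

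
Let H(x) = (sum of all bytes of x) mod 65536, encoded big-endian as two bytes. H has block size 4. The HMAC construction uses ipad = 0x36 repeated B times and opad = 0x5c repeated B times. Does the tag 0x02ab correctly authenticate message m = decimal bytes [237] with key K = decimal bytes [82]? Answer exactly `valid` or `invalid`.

Key decimal bytes [82] = 52 is 1 byte ≤ B = 4; zero-pad to 4 bytes: K' = 52 00 00 00.
K' ⊕ ipad = 64 36 36 36; K' ⊕ opad = 0e 5c 5c 5c.
Inner hash: sum = 100+54+54+54+237 = 499 → 01 f3.
Outer hash (recomputed tag): sum = 14+92+92+92+1+243 = 534 → 02 16.
Recomputed tag = 0216; claimed = 02ab → mismatch.

invalid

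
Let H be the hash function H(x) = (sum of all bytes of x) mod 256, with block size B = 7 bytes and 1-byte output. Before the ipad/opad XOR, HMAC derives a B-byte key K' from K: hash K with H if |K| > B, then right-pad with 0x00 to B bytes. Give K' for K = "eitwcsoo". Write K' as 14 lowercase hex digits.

|K| = 8 > B = 7, so first hash the key.
H(K): sum = 101+105+116+119+99+115+111+111 = 877; mod 256 = 109 → 6d.
Zero-pad H(K) = 6d to 7 bytes: K' = 6d 00 00 00 00 00 00.

6d000000000000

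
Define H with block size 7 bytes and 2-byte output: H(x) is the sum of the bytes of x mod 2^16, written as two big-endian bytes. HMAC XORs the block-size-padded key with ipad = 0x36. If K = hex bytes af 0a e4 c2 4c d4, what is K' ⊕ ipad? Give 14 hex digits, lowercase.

993cd2f47ae236

Key hex bytes af 0a e4 c2 4c d4 is 6 bytes ≤ B = 7; zero-pad to 7 bytes: K' = af 0a e4 c2 4c d4 00.
XOR each byte with 0x36: af⊕36=99, 0a⊕36=3c, e4⊕36=d2, c2⊕36=f4, 4c⊕36=7a, d4⊕36=e2, 00⊕36=36.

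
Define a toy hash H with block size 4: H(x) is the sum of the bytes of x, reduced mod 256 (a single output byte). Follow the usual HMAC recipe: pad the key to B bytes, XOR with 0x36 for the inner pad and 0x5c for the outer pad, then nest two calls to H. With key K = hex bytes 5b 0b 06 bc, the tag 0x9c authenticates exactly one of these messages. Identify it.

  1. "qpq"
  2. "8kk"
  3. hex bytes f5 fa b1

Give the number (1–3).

3

Key hex bytes 5b 0b 06 bc is exactly B = 4 bytes: K' = 5b 0b 06 bc.
K' ⊕ ipad = 6d 3d 30 8a; K' ⊕ opad = 07 57 5a e0.
m1: inner = H(6d 3d 30 8a 71 70 71) = b6; tag = H(07 57 5a e0 b6) = 4e
m2: inner = H(6d 3d 30 8a 38 6b 6b) = 72; tag = H(07 57 5a e0 72) = 0a
m3: inner = H(6d 3d 30 8a f5 fa b1) = 04; tag = H(07 57 5a e0 04) = 9c ← matches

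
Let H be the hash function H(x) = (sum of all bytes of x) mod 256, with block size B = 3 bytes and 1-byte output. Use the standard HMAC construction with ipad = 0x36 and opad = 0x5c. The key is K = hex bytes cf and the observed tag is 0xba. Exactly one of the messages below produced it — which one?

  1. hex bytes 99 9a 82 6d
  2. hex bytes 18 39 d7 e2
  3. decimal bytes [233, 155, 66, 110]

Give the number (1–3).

Key hex bytes cf is 1 byte ≤ B = 3; zero-pad to 3 bytes: K' = cf 00 00.
K' ⊕ ipad = f9 36 36; K' ⊕ opad = 93 5c 5c.
m1: inner = H(f9 36 36 99 9a 82 6d) = 87; tag = H(93 5c 5c 87) = d2
m2: inner = H(f9 36 36 18 39 d7 e2) = 6f; tag = H(93 5c 5c 6f) = ba ← matches
m3: inner = H(f9 36 36 e9 9b 42 6e) = 99; tag = H(93 5c 5c 99) = e4

2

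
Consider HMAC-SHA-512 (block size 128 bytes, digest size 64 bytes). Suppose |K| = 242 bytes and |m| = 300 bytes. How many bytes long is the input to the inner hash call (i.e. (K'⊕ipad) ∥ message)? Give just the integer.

428

Key is 242 > 128 bytes, so it is hashed to 64 bytes then zero-padded to 128: |K'| = 128.
Inner input = (K'⊕ipad) ∥ m → 128 + 300 = 428 bytes.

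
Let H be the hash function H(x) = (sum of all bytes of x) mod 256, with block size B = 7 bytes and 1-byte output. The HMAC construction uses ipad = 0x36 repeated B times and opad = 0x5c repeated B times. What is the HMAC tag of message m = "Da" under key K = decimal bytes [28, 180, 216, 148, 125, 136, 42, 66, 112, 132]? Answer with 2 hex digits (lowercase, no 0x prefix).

a5

Key decimal bytes [28, 180, 216, 148, 125, 136, 42, 66, 112, 132] = 1c b4 d8 94 7d 88 2a 42 70 84 is 10 bytes > B = 7, so hash it first: H(key) = a1, then zero-pad to 7 bytes: K' = a1 00 00 00 00 00 00.
K' ⊕ ipad = 97 36 36 36 36 36 36.  K' ⊕ opad = fd 5c 5c 5c 5c 5c 5c.
Inner input = (K'⊕ipad) ∥ m = 97 36 36 36 36 36 36 ∥ 44 61.
Inner hash: sum = 151+54+54+54+54+54+54+68+97 = 640; mod 256 = 128 → 80.
Outer input = (K'⊕opad) ∥ inner = fd 5c 5c 5c 5c 5c 5c ∥ 80.
Outer hash (tag): sum = 253+92+92+92+92+92+92+128 = 933; mod 256 = 165 → a5.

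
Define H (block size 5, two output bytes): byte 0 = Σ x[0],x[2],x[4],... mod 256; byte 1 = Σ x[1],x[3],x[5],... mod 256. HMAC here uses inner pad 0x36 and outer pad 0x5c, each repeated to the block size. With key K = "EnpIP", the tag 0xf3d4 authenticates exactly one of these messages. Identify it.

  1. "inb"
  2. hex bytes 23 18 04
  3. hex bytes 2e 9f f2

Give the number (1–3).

1

Key "EnpIP" = 45 6e 70 49 50 is exactly B = 5 bytes: K' = 45 6e 70 49 50.
K' ⊕ ipad = 73 58 46 7f 66; K' ⊕ opad = 19 32 2c 15 0c.
m1: inner = H(73 58 46 7f 66 69 6e 62) = 8d a2; tag = H(19 32 2c 15 0c 8d a2) = f3d4 ← matches
m2: inner = H(73 58 46 7f 66 23 18 04) = 37 fe; tag = H(19 32 2c 15 0c 37 fe) = 4f7e
m3: inner = H(73 58 46 7f 66 2e 9f f2) = be f7; tag = H(19 32 2c 15 0c be f7) = 4805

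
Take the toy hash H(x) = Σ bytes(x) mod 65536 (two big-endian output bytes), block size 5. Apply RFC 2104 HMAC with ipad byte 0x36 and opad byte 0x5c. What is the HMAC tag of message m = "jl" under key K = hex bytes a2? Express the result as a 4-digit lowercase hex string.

Key hex bytes a2 is 1 byte ≤ B = 5; zero-pad to 5 bytes: K' = a2 00 00 00 00.
K' ⊕ ipad = 94 36 36 36 36.  K' ⊕ opad = fe 5c 5c 5c 5c.
Inner input = (K'⊕ipad) ∥ m = 94 36 36 36 36 ∥ 6a 6c.
Inner hash: sum = 148+54+54+54+54+106+108 = 578 → 02 42.
Outer input = (K'⊕opad) ∥ inner = fe 5c 5c 5c 5c ∥ 02 42.
Outer hash (tag): sum = 254+92+92+92+92+2+66 = 690 → 02 b2.

02b2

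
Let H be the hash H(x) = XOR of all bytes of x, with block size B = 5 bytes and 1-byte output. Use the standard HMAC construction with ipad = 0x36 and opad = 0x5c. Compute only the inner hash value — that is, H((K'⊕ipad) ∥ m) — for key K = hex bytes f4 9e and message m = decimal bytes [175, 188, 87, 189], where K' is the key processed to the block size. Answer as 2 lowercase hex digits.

Key hex bytes f4 9e is 2 bytes ≤ B = 5; zero-pad to 5 bytes: K' = f4 9e 00 00 00.
K' ⊕ ipad = c2 a8 36 36 36.
Inner input = c2 a8 36 36 36 ∥ af bc 57 bd.
Inner hash: XOR c2⊕a8⊕36⊕36⊕36⊕af⊕bc⊕57⊕bd = a5.

a5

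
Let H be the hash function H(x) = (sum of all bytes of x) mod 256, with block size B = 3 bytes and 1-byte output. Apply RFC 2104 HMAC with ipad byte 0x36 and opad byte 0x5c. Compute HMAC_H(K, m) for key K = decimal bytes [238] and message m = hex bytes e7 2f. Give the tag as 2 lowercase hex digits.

c4

Key decimal bytes [238] = ee is 1 byte ≤ B = 3; zero-pad to 3 bytes: K' = ee 00 00.
K' ⊕ ipad = d8 36 36.  K' ⊕ opad = b2 5c 5c.
Inner input = (K'⊕ipad) ∥ m = d8 36 36 ∥ e7 2f.
Inner hash: sum = 216+54+54+231+47 = 602; mod 256 = 90 → 5a.
Outer input = (K'⊕opad) ∥ inner = b2 5c 5c ∥ 5a.
Outer hash (tag): sum = 178+92+92+90 = 452; mod 256 = 196 → c4.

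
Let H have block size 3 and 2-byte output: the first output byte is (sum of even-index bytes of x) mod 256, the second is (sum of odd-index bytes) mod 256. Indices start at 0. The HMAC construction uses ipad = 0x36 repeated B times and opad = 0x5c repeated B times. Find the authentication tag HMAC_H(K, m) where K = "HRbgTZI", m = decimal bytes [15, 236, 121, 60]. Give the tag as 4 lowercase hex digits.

Key "HRbgTZI" = 48 52 62 67 54 5a 49 is 7 bytes > B = 3, so hash it first: H(key) = 47 13, then zero-pad to 3 bytes: K' = 47 13 00.
K' ⊕ ipad = 71 25 36.  K' ⊕ opad = 1b 4f 5c.
Inner input = (K'⊕ipad) ∥ m = 71 25 36 ∥ 0f ec 79 3c.
Inner hash: even-index sum = 463 mod 256 = 207; odd-index sum = 173 mod 256 = 173 → cf ad.
Outer input = (K'⊕opad) ∥ inner = 1b 4f 5c ∥ cf ad.
Outer hash (tag): even-index sum = 292 mod 256 = 36; odd-index sum = 286 mod 256 = 30 → 24 1e.

241e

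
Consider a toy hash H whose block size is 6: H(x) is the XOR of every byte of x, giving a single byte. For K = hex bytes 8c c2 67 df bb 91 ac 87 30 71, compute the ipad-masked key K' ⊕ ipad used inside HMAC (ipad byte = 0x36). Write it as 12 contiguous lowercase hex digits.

Key hex bytes 8c c2 67 df bb 91 ac 87 30 71 is 10 bytes > B = 6, so hash it first: H(key) = b6, then zero-pad to 6 bytes: K' = b6 00 00 00 00 00.
XOR each byte with 0x36: b6⊕36=80, 00⊕36=36, 00⊕36=36, 00⊕36=36, 00⊕36=36, 00⊕36=36.

803636363636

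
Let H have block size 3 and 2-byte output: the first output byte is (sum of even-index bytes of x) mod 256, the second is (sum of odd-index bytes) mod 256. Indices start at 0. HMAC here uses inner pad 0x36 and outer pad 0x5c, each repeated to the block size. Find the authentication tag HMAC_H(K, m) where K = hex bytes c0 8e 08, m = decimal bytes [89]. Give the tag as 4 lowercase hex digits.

Key hex bytes c0 8e 08 is exactly B = 3 bytes: K' = c0 8e 08.
K' ⊕ ipad = f6 b8 3e.  K' ⊕ opad = 9c d2 54.
Inner input = (K'⊕ipad) ∥ m = f6 b8 3e ∥ 59.
Inner hash: even-index sum = 308 mod 256 = 52; odd-index sum = 273 mod 256 = 17 → 34 11.
Outer input = (K'⊕opad) ∥ inner = 9c d2 54 ∥ 34 11.
Outer hash (tag): even-index sum = 257 mod 256 = 1; odd-index sum = 262 mod 256 = 6 → 01 06.

0106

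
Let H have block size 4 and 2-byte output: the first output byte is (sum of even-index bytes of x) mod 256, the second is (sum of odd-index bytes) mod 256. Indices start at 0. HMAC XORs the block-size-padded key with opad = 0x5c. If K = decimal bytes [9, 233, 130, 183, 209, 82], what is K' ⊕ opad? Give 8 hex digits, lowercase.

00ae5c5c

Key decimal bytes [9, 233, 130, 183, 209, 82] = 09 e9 82 b7 d1 52 is 6 bytes > B = 4, so hash it first: H(key) = 5c f2, then zero-pad to 4 bytes: K' = 5c f2 00 00.
XOR each byte with 0x5c: 5c⊕5c=00, f2⊕5c=ae, 00⊕5c=5c, 00⊕5c=5c.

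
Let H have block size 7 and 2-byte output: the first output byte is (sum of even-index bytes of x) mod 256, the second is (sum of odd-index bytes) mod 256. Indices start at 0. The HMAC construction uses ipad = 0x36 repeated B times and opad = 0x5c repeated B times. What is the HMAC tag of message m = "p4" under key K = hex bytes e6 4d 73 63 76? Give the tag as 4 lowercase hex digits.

e56b

Key hex bytes e6 4d 73 63 76 is 5 bytes ≤ B = 7; zero-pad to 7 bytes: K' = e6 4d 73 63 76 00 00.
K' ⊕ ipad = d0 7b 45 55 40 36 36.  K' ⊕ opad = ba 11 2f 3f 2a 5c 5c.
Inner input = (K'⊕ipad) ∥ m = d0 7b 45 55 40 36 36 ∥ 70 34.
Inner hash: even-index sum = 447 mod 256 = 191; odd-index sum = 374 mod 256 = 118 → bf 76.
Outer input = (K'⊕opad) ∥ inner = ba 11 2f 3f 2a 5c 5c ∥ bf 76.
Outer hash (tag): even-index sum = 485 mod 256 = 229; odd-index sum = 363 mod 256 = 107 → e5 6b.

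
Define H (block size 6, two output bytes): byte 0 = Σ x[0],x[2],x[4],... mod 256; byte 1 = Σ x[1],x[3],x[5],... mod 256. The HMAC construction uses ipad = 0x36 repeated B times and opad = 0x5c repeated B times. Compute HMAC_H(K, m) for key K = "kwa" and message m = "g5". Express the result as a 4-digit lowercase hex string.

Key "kwa" = 6b 77 61 is 3 bytes ≤ B = 6; zero-pad to 6 bytes: K' = 6b 77 61 00 00 00.
K' ⊕ ipad = 5d 41 57 36 36 36.  K' ⊕ opad = 37 2b 3d 5c 5c 5c.
Inner input = (K'⊕ipad) ∥ m = 5d 41 57 36 36 36 ∥ 67 35.
Inner hash: even-index sum = 337 mod 256 = 81; odd-index sum = 226 mod 256 = 226 → 51 e2.
Outer input = (K'⊕opad) ∥ inner = 37 2b 3d 5c 5c 5c ∥ 51 e2.
Outer hash (tag): even-index sum = 289 mod 256 = 33; odd-index sum = 453 mod 256 = 197 → 21 c5.

21c5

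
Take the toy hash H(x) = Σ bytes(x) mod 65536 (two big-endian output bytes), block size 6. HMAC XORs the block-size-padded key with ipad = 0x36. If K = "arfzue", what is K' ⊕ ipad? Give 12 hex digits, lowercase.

5744504c4353

Key "arfzue" = 61 72 66 7a 75 65 is exactly B = 6 bytes: K' = 61 72 66 7a 75 65.
XOR each byte with 0x36: 61⊕36=57, 72⊕36=44, 66⊕36=50, 7a⊕36=4c, 75⊕36=43, 65⊕36=53.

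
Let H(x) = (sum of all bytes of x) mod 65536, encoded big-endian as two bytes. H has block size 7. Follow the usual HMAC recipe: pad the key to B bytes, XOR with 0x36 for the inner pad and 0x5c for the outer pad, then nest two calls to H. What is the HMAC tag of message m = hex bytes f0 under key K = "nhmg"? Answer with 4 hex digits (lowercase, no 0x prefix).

02dc

Key "nhmg" = 6e 68 6d 67 is 4 bytes ≤ B = 7; zero-pad to 7 bytes: K' = 6e 68 6d 67 00 00 00.
K' ⊕ ipad = 58 5e 5b 51 36 36 36.  K' ⊕ opad = 32 34 31 3b 5c 5c 5c.
Inner input = (K'⊕ipad) ∥ m = 58 5e 5b 51 36 36 36 ∥ f0.
Inner hash: sum = 88+94+91+81+54+54+54+240 = 756 → 02 f4.
Outer input = (K'⊕opad) ∥ inner = 32 34 31 3b 5c 5c 5c ∥ 02 f4.
Outer hash (tag): sum = 50+52+49+59+92+92+92+2+244 = 732 → 02 dc.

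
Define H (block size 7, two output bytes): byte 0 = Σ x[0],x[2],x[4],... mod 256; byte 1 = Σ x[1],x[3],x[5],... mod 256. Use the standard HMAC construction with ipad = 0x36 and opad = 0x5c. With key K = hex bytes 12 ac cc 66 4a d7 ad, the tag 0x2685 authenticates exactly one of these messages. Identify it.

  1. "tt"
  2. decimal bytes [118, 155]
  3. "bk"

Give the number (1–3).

Key hex bytes 12 ac cc 66 4a d7 ad is exactly B = 7 bytes: K' = 12 ac cc 66 4a d7 ad.
K' ⊕ ipad = 24 9a fa 50 7c e1 9b; K' ⊕ opad = 4e f0 90 3a 16 8b f1.
m1: inner = H(24 9a fa 50 7c e1 9b 74 74) = a9 3f; tag = H(4e f0 90 3a 16 8b f1 a9 3f) = 245e
m2: inner = H(24 9a fa 50 7c e1 9b 76 9b) = d0 41; tag = H(4e f0 90 3a 16 8b f1 d0 41) = 2685 ← matches
m3: inner = H(24 9a fa 50 7c e1 9b 62 6b) = a0 2d; tag = H(4e f0 90 3a 16 8b f1 a0 2d) = 1255

2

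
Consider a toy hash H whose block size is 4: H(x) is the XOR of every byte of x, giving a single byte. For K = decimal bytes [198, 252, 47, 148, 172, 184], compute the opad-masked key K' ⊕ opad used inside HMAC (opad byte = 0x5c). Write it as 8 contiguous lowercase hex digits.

c95c5c5c

Key decimal bytes [198, 252, 47, 148, 172, 184] = c6 fc 2f 94 ac b8 is 6 bytes > B = 4, so hash it first: H(key) = 95, then zero-pad to 4 bytes: K' = 95 00 00 00.
XOR each byte with 0x5c: 95⊕5c=c9, 00⊕5c=5c, 00⊕5c=5c, 00⊕5c=5c.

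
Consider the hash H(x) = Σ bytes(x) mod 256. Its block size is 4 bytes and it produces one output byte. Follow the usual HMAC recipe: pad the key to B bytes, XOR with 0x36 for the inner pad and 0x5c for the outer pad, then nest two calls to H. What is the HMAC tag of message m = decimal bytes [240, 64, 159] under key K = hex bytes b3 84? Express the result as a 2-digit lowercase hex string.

Key hex bytes b3 84 is 2 bytes ≤ B = 4; zero-pad to 4 bytes: K' = b3 84 00 00.
K' ⊕ ipad = 85 b2 36 36.  K' ⊕ opad = ef d8 5c 5c.
Inner input = (K'⊕ipad) ∥ m = 85 b2 36 36 ∥ f0 40 9f.
Inner hash: sum = 133+178+54+54+240+64+159 = 882; mod 256 = 114 → 72.
Outer input = (K'⊕opad) ∥ inner = ef d8 5c 5c ∥ 72.
Outer hash (tag): sum = 239+216+92+92+114 = 753; mod 256 = 241 → f1.

f1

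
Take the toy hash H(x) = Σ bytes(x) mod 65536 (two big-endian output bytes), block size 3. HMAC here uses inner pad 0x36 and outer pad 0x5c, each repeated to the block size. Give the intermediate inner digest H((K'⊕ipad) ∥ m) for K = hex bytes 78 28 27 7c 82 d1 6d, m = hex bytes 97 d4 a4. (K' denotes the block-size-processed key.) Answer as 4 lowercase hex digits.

02af

Key hex bytes 78 28 27 7c 82 d1 6d is 7 bytes > B = 3, so hash it first: H(key) = 03 03, then zero-pad to 3 bytes: K' = 03 03 00.
K' ⊕ ipad = 35 35 36.
Inner input = 35 35 36 ∥ 97 d4 a4.
Inner hash: sum = 53+53+54+151+212+164 = 687 → 02 af.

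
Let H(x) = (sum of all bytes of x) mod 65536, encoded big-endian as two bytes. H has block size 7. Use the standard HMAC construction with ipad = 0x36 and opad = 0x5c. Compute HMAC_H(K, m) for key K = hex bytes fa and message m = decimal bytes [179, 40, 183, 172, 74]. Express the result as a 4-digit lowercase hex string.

Key hex bytes fa is 1 byte ≤ B = 7; zero-pad to 7 bytes: K' = fa 00 00 00 00 00 00.
K' ⊕ ipad = cc 36 36 36 36 36 36.  K' ⊕ opad = a6 5c 5c 5c 5c 5c 5c.
Inner input = (K'⊕ipad) ∥ m = cc 36 36 36 36 36 36 ∥ b3 28 b7 ac 4a.
Inner hash: sum = 204+54+54+54+54+54+54+179+40+183+172+74 = 1176 → 04 98.
Outer input = (K'⊕opad) ∥ inner = a6 5c 5c 5c 5c 5c 5c ∥ 04 98.
Outer hash (tag): sum = 166+92+92+92+92+92+92+4+152 = 874 → 03 6a.

036a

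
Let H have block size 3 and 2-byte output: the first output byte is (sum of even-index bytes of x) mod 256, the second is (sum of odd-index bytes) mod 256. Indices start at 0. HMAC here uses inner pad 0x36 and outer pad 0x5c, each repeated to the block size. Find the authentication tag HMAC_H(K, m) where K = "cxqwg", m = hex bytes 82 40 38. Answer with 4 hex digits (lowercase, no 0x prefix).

Key "cxqwg" = 63 78 71 77 67 is 5 bytes > B = 3, so hash it first: H(key) = 3b ef, then zero-pad to 3 bytes: K' = 3b ef 00.
K' ⊕ ipad = 0d d9 36.  K' ⊕ opad = 67 b3 5c.
Inner input = (K'⊕ipad) ∥ m = 0d d9 36 ∥ 82 40 38.
Inner hash: even-index sum = 131 mod 256 = 131; odd-index sum = 403 mod 256 = 147 → 83 93.
Outer input = (K'⊕opad) ∥ inner = 67 b3 5c ∥ 83 93.
Outer hash (tag): even-index sum = 342 mod 256 = 86; odd-index sum = 310 mod 256 = 54 → 56 36.

5636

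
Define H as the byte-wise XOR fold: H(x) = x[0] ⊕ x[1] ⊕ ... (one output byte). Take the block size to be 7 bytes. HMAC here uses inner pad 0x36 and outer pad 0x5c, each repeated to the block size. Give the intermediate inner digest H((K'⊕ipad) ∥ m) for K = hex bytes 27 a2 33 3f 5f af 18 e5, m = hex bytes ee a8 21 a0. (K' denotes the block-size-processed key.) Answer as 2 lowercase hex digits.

75

Key hex bytes 27 a2 33 3f 5f af 18 e5 is 8 bytes > B = 7, so hash it first: H(key) = 84, then zero-pad to 7 bytes: K' = 84 00 00 00 00 00 00.
K' ⊕ ipad = b2 36 36 36 36 36 36.
Inner input = b2 36 36 36 36 36 36 ∥ ee a8 21 a0.
Inner hash: XOR b2⊕36⊕36⊕36⊕36⊕36⊕36⊕ee⊕a8⊕21⊕a0 = 75.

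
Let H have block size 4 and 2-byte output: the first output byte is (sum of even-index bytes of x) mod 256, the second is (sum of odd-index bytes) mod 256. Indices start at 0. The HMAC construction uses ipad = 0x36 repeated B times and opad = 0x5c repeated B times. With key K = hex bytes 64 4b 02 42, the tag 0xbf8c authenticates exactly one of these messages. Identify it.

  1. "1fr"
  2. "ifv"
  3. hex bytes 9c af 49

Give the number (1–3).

1

Key hex bytes 64 4b 02 42 is exactly B = 4 bytes: K' = 64 4b 02 42.
K' ⊕ ipad = 52 7d 34 74; K' ⊕ opad = 38 17 5e 1e.
m1: inner = H(52 7d 34 74 31 66 72) = 29 57; tag = H(38 17 5e 1e 29 57) = bf8c ← matches
m2: inner = H(52 7d 34 74 69 66 76) = 65 57; tag = H(38 17 5e 1e 65 57) = fb8c
m3: inner = H(52 7d 34 74 9c af 49) = 6b a0; tag = H(38 17 5e 1e 6b a0) = 01d5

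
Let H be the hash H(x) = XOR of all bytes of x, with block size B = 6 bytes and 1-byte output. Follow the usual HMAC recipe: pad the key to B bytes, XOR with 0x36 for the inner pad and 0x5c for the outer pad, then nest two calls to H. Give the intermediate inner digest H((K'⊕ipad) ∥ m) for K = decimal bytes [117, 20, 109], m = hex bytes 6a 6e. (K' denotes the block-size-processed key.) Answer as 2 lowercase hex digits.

Key decimal bytes [117, 20, 109] = 75 14 6d is 3 bytes ≤ B = 6; zero-pad to 6 bytes: K' = 75 14 6d 00 00 00.
K' ⊕ ipad = 43 22 5b 36 36 36.
Inner input = 43 22 5b 36 36 36 ∥ 6a 6e.
Inner hash: XOR 43⊕22⊕5b⊕36⊕36⊕36⊕6a⊕6e = 08.

08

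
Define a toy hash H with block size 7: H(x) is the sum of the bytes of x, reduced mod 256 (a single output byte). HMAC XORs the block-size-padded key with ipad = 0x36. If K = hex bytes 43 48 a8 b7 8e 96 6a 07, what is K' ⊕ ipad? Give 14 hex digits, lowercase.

49363636363636

Key hex bytes 43 48 a8 b7 8e 96 6a 07 is 8 bytes > B = 7, so hash it first: H(key) = 7f, then zero-pad to 7 bytes: K' = 7f 00 00 00 00 00 00.
XOR each byte with 0x36: 7f⊕36=49, 00⊕36=36, 00⊕36=36, 00⊕36=36, 00⊕36=36, 00⊕36=36, 00⊕36=36.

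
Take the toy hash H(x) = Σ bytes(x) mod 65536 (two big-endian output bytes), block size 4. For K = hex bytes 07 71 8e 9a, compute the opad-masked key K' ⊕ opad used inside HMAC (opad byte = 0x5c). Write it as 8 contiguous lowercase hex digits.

5b2dd2c6

Key hex bytes 07 71 8e 9a is exactly B = 4 bytes: K' = 07 71 8e 9a.
XOR each byte with 0x5c: 07⊕5c=5b, 71⊕5c=2d, 8e⊕5c=d2, 9a⊕5c=c6.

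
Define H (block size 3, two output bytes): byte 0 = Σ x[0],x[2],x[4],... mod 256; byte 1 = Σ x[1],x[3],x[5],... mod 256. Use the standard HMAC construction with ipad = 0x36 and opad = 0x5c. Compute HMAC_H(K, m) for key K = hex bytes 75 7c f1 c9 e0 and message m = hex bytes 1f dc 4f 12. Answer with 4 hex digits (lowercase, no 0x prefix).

57ad

Key hex bytes 75 7c f1 c9 e0 is 5 bytes > B = 3, so hash it first: H(key) = 46 45, then zero-pad to 3 bytes: K' = 46 45 00.
K' ⊕ ipad = 70 73 36.  K' ⊕ opad = 1a 19 5c.
Inner input = (K'⊕ipad) ∥ m = 70 73 36 ∥ 1f dc 4f 12.
Inner hash: even-index sum = 404 mod 256 = 148; odd-index sum = 225 mod 256 = 225 → 94 e1.
Outer input = (K'⊕opad) ∥ inner = 1a 19 5c ∥ 94 e1.
Outer hash (tag): even-index sum = 343 mod 256 = 87; odd-index sum = 173 mod 256 = 173 → 57 ad.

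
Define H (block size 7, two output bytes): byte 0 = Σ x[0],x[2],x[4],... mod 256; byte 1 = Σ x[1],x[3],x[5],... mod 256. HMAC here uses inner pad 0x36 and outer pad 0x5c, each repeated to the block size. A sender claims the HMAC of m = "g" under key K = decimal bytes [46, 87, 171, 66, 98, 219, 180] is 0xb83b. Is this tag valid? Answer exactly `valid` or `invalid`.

Key decimal bytes [46, 87, 171, 66, 98, 219, 180] = 2e 57 ab 42 62 db b4 is exactly B = 7 bytes: K' = 2e 57 ab 42 62 db b4.
K' ⊕ ipad = 18 61 9d 74 54 ed 82; K' ⊕ opad = 72 0b f7 1e 3e 87 e8.
Inner hash: even-index sum = 395 mod 256 = 139; odd-index sum = 553 mod 256 = 41 → 8b 29.
Outer hash (recomputed tag): even-index sum = 696 mod 256 = 184; odd-index sum = 315 mod 256 = 59 → b8 3b.
Recomputed tag = b83b; claimed = b83b → match.

valid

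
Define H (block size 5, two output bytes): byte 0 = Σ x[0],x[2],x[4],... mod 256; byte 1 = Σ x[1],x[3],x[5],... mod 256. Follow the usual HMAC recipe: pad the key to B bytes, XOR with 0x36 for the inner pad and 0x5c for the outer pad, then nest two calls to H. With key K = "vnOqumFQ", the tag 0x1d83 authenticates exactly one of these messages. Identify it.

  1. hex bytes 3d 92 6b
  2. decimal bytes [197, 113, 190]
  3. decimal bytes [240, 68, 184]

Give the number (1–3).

3

Key "vnOqumFQ" = 76 6e 4f 71 75 6d 46 51 is 8 bytes > B = 5, so hash it first: H(key) = 80 9d, then zero-pad to 5 bytes: K' = 80 9d 00 00 00.
K' ⊕ ipad = b6 ab 36 36 36; K' ⊕ opad = dc c1 5c 5c 5c.
m1: inner = H(b6 ab 36 36 36 3d 92 6b) = b4 89; tag = H(dc c1 5c 5c 5c b4 89) = 1dd1
m2: inner = H(b6 ab 36 36 36 c5 71 be) = 93 64; tag = H(dc c1 5c 5c 5c 93 64) = f8b0
m3: inner = H(b6 ab 36 36 36 f0 44 b8) = 66 89; tag = H(dc c1 5c 5c 5c 66 89) = 1d83 ← matches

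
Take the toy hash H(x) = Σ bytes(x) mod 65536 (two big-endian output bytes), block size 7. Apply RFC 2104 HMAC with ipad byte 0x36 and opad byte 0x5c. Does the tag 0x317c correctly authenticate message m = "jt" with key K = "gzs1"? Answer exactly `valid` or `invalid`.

Key "gzs1" = 67 7a 73 31 is 4 bytes ≤ B = 7; zero-pad to 7 bytes: K' = 67 7a 73 31 00 00 00.
K' ⊕ ipad = 51 4c 45 07 36 36 36; K' ⊕ opad = 3b 26 2f 6d 5c 5c 5c.
Inner hash: sum = 81+76+69+7+54+54+54+106+116 = 617 → 02 69.
Outer hash (recomputed tag): sum = 59+38+47+109+92+92+92+2+105 = 636 → 02 7c.
Recomputed tag = 027c; claimed = 317c → mismatch.

invalid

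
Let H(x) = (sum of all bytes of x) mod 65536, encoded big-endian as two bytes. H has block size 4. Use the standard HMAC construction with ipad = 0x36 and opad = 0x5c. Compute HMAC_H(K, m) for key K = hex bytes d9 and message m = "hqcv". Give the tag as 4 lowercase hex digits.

01df

Key hex bytes d9 is 1 byte ≤ B = 4; zero-pad to 4 bytes: K' = d9 00 00 00.
K' ⊕ ipad = ef 36 36 36.  K' ⊕ opad = 85 5c 5c 5c.
Inner input = (K'⊕ipad) ∥ m = ef 36 36 36 ∥ 68 71 63 76.
Inner hash: sum = 239+54+54+54+104+113+99+118 = 835 → 03 43.
Outer input = (K'⊕opad) ∥ inner = 85 5c 5c 5c ∥ 03 43.
Outer hash (tag): sum = 133+92+92+92+3+67 = 479 → 01 df.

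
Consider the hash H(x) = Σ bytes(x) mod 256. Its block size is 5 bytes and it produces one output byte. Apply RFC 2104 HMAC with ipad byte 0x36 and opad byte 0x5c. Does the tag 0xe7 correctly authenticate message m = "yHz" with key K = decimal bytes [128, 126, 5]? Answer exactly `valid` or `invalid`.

Key decimal bytes [128, 126, 5] = 80 7e 05 is 3 bytes ≤ B = 5; zero-pad to 5 bytes: K' = 80 7e 05 00 00.
K' ⊕ ipad = b6 48 33 36 36; K' ⊕ opad = dc 22 59 5c 5c.
Inner hash: sum = 182+72+51+54+54+121+72+122 = 728; mod 256 = 216 → d8.
Outer hash (recomputed tag): sum = 220+34+89+92+92+216 = 743; mod 256 = 231 → e7.
Recomputed tag = e7; claimed = e7 → match.

valid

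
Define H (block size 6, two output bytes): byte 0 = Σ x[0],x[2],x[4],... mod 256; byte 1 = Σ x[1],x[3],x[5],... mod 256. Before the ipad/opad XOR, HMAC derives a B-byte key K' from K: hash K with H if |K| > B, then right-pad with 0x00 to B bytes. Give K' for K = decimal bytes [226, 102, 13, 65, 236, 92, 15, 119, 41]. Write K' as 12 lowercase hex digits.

|K| = 9 > B = 6, so first hash the key.
H(K): even-index sum = 531 mod 256 = 19; odd-index sum = 378 mod 256 = 122 → 13 7a.
Zero-pad H(K) = 13 7a to 6 bytes: K' = 13 7a 00 00 00 00.

137a00000000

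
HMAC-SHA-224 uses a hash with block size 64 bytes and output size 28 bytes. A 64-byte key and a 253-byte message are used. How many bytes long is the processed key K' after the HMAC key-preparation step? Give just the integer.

64

Key is 64 ≤ 64 bytes, zero-padded: |K'| = 64.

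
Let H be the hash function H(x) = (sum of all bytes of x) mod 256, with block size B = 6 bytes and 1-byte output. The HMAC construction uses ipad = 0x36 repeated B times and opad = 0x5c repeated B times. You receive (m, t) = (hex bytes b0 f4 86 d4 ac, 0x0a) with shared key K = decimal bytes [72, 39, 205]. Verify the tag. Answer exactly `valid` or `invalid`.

Key decimal bytes [72, 39, 205] = 48 27 cd is 3 bytes ≤ B = 6; zero-pad to 6 bytes: K' = 48 27 cd 00 00 00.
K' ⊕ ipad = 7e 11 fb 36 36 36; K' ⊕ opad = 14 7b 91 5c 5c 5c.
Inner hash: sum = 126+17+251+54+54+54+176+244+134+212+172 = 1494; mod 256 = 214 → d6.
Outer hash (recomputed tag): sum = 20+123+145+92+92+92+214 = 778; mod 256 = 10 → 0a.
Recomputed tag = 0a; claimed = 0a → match.

valid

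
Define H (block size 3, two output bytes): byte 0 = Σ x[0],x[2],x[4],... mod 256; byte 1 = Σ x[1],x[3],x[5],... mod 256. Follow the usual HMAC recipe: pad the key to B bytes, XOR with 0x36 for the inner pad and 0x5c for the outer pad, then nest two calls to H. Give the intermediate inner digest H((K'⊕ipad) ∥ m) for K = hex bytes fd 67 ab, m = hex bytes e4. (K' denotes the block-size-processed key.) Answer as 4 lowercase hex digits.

Key hex bytes fd 67 ab is exactly B = 3 bytes: K' = fd 67 ab.
K' ⊕ ipad = cb 51 9d.
Inner input = cb 51 9d ∥ e4.
Inner hash: even-index sum = 360 mod 256 = 104; odd-index sum = 309 mod 256 = 53 → 68 35.

6835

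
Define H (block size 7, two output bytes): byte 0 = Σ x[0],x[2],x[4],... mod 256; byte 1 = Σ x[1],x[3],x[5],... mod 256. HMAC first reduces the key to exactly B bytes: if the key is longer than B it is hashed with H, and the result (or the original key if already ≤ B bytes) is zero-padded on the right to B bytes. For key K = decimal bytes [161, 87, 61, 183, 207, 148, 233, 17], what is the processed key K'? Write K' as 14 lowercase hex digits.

|K| = 8 > B = 7, so first hash the key.
H(K): even-index sum = 662 mod 256 = 150; odd-index sum = 435 mod 256 = 179 → 96 b3.
Zero-pad H(K) = 96 b3 to 7 bytes: K' = 96 b3 00 00 00 00 00.

96b30000000000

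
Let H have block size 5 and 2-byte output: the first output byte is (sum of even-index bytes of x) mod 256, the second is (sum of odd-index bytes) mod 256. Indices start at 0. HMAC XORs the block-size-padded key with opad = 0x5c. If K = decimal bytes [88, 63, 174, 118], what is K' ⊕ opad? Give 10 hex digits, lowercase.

0463f22a5c

Key decimal bytes [88, 63, 174, 118] = 58 3f ae 76 is 4 bytes ≤ B = 5; zero-pad to 5 bytes: K' = 58 3f ae 76 00.
XOR each byte with 0x5c: 58⊕5c=04, 3f⊕5c=63, ae⊕5c=f2, 76⊕5c=2a, 00⊕5c=5c.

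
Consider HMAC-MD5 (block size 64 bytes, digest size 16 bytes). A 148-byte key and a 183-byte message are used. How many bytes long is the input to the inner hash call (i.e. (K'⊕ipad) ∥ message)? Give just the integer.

Key is 148 > 64 bytes, so it is hashed to 16 bytes then zero-padded to 64: |K'| = 64.
Inner input = (K'⊕ipad) ∥ m → 64 + 183 = 247 bytes.

247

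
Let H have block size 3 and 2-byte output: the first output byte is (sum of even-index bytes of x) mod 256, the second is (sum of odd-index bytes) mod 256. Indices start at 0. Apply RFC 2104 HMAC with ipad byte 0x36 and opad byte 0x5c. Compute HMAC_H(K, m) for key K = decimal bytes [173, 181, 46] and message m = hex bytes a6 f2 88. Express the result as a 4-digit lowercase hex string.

148e

Key decimal bytes [173, 181, 46] = ad b5 2e is exactly B = 3 bytes: K' = ad b5 2e.
K' ⊕ ipad = 9b 83 18.  K' ⊕ opad = f1 e9 72.
Inner input = (K'⊕ipad) ∥ m = 9b 83 18 ∥ a6 f2 88.
Inner hash: even-index sum = 421 mod 256 = 165; odd-index sum = 433 mod 256 = 177 → a5 b1.
Outer input = (K'⊕opad) ∥ inner = f1 e9 72 ∥ a5 b1.
Outer hash (tag): even-index sum = 532 mod 256 = 20; odd-index sum = 398 mod 256 = 142 → 14 8e.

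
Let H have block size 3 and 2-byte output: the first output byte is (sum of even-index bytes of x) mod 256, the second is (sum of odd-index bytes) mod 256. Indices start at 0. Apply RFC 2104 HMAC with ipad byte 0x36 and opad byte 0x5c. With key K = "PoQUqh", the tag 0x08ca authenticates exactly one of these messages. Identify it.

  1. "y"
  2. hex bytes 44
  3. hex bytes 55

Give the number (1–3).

2

Key "PoQUqh" = 50 6f 51 55 71 68 is 6 bytes > B = 3, so hash it first: H(key) = 12 2c, then zero-pad to 3 bytes: K' = 12 2c 00.
K' ⊕ ipad = 24 1a 36; K' ⊕ opad = 4e 70 5c.
m1: inner = H(24 1a 36 79) = 5a 93; tag = H(4e 70 5c 5a 93) = 3dca
m2: inner = H(24 1a 36 44) = 5a 5e; tag = H(4e 70 5c 5a 5e) = 08ca ← matches
m3: inner = H(24 1a 36 55) = 5a 6f; tag = H(4e 70 5c 5a 6f) = 19ca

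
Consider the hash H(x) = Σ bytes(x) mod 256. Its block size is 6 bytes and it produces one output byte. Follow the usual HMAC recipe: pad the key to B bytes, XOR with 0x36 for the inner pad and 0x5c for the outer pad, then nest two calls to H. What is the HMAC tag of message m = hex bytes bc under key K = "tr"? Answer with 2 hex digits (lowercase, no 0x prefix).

Key "tr" = 74 72 is 2 bytes ≤ B = 6; zero-pad to 6 bytes: K' = 74 72 00 00 00 00.
K' ⊕ ipad = 42 44 36 36 36 36.  K' ⊕ opad = 28 2e 5c 5c 5c 5c.
Inner input = (K'⊕ipad) ∥ m = 42 44 36 36 36 36 ∥ bc.
Inner hash: sum = 66+68+54+54+54+54+188 = 538; mod 256 = 26 → 1a.
Outer input = (K'⊕opad) ∥ inner = 28 2e 5c 5c 5c 5c ∥ 1a.
Outer hash (tag): sum = 40+46+92+92+92+92+26 = 480; mod 256 = 224 → e0.

e0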